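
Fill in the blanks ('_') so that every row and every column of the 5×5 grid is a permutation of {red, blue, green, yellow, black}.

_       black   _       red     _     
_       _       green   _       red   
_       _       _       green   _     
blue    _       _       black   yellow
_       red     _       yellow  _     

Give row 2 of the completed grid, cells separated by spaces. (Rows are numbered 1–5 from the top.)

black yellow green blue red

row 2 has {red,green}; column 4 has {red,green,yellow,black} — only blue is left for (r2,c4).
row 4 has {blue,yellow,black}; column 2 has {red,black} — only green is left for (r4,c2).
row 4 has {blue,green,yellow,black}; column 3 has {green} — only red is left for (r4,c3).
row 2 has {red,blue,green}; column 2 has {red,green,black} — only yellow is left for (r2,c2).
row 3 has {green}; column 2 has {red,green,yellow,black} — only blue is left for (r3,c2).
row 3 has {blue,green}; column 5 has {red,yellow} — only black is left for (r3,c5).
row 2 has {red,blue,green,yellow}; column 1 has {blue} — only black is left for (r2,c1).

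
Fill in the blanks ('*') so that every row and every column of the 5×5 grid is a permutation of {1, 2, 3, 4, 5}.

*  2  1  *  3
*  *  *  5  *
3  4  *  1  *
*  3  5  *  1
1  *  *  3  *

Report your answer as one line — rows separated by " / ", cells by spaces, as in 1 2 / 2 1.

5 2 1 4 3 / 2 1 3 5 4 / 3 4 2 1 5 / 4 3 5 2 1 / 1 5 4 3 2

row 1 has {1,2,3}; column 4 has {1,3,5} — only 4 is left for (r1,c4).
row 2 has {5}; column 2 has {2,3,4} — only 1 is left for (r2,c2).
row 3 has {1,3,4}; column 3 has {1,5} — only 2 is left for (r3,c3).
row 3 has {1,2,3,4}; column 5 has {1,3} — only 5 is left for (r3,c5).
row 4 has {1,3,5}; column 4 has {1,3,4,5} — only 2 is left for (r4,c4).
row 5 has {1,3}; column 2 has {1,2,3,4} — only 5 is left for (r5,c2).
row 5 has {1,3,5}; column 3 has {1,2,5} — only 4 is left for (r5,c3).
row 5 has {1,3,4,5}; column 5 has {1,3,5} — only 2 is left for (r5,c5).
row 1 has {1,2,3,4}; column 1 has {1,3} — only 5 is left for (r1,c1).
row 2 has {1,5}; column 3 has {1,2,4,5} — only 3 is left for (r2,c3).
row 2 has {1,3,5}; column 5 has {1,2,3,5} — only 4 is left for (r2,c5).
row 4 has {1,2,3,5}; column 1 has {1,3,5} — only 4 is left for (r4,c1).
row 2 has {1,3,4,5}; column 1 has {1,3,4,5} — only 2 is left for (r2,c1).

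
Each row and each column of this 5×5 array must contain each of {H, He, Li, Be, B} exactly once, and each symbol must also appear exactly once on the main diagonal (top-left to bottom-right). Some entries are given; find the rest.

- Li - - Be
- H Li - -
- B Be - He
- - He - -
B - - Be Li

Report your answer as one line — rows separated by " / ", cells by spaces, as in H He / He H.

He Li B H Be / Be H Li He B / H B Be Li He / Li Be He B H / B He H Be Li

(r1,c1) = He
(r2,c1) = Be
(r2,c5) = B
(r4,c2) = Be
(r4,c4) = B
(r4,c5) = H
(r5,c2) = He
(r5,c3) = H
(r1,c3) = B
(r1,c4) = H
(r2,c4) = He
(r3,c4) = Li
(r4,c1) = Li
(r3,c1) = H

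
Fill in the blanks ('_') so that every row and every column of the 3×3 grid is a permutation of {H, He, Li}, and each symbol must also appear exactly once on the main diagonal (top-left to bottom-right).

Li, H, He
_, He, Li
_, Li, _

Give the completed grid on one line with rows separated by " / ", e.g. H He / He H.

(r2,c1) = H
(r3,c1) = He
(r3,c3) = H

Li H He / H He Li / He Li H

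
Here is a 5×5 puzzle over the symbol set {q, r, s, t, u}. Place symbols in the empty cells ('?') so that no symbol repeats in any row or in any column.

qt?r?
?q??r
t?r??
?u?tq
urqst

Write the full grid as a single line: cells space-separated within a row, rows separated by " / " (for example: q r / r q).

At row 2, column 1: row 2 has {q,r}; column 1 has {q,t,u}; that leaves s.
At row 2, column 4: row 2 has {q,r,s}; column 4 has {r,s,t}; that leaves u.
At row 3, column 2: row 3 has {r,t}; column 2 has {q,r,t,u}; that leaves s.
At row 3, column 4: row 3 has {r,s,t}; column 4 has {r,s,t,u}; that leaves q.
At row 3, column 5: row 3 has {q,r,s,t}; column 5 has {q,r,t}; that leaves u.
At row 4, column 1: row 4 has {q,t,u}; column 1 has {q,s,t,u}; that leaves r.
At row 4, column 3: row 4 has {q,r,t,u}; column 3 has {q,r}; that leaves s.
At row 1, column 3: row 1 has {q,r,t}; column 3 has {q,r,s}; that leaves u.
At row 1, column 5: row 1 has {q,r,t,u}; column 5 has {q,r,t,u}; that leaves s.
At row 2, column 3: row 2 has {q,r,s,u}; column 3 has {q,r,s,u}; that leaves t.

q t u r s / s q t u r / t s r q u / r u s t q / u r q s t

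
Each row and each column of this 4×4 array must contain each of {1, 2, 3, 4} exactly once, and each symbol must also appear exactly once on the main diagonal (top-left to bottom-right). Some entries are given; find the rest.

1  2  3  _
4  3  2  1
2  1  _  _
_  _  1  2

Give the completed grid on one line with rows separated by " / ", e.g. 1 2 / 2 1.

1 2 3 4 / 4 3 2 1 / 2 1 4 3 / 3 4 1 2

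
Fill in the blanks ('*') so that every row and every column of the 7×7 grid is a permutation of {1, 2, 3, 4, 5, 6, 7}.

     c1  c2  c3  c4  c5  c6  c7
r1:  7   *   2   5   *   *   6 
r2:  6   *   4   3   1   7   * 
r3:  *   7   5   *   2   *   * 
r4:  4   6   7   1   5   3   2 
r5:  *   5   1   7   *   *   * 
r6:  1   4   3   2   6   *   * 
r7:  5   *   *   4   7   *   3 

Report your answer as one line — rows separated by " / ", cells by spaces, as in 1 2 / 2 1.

7 3 2 5 4 1 6 / 6 2 4 3 1 7 5 / 3 7 5 6 2 4 1 / 4 6 7 1 5 3 2 / 2 5 1 7 3 6 4 / 1 4 3 2 6 5 7 / 5 1 6 4 7 2 3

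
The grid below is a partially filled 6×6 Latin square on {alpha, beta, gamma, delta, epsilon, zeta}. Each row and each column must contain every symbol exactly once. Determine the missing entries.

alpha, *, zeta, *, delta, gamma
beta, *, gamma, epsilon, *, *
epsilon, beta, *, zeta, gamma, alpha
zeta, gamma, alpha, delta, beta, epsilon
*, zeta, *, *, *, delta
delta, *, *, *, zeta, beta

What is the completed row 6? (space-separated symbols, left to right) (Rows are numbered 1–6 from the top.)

delta alpha epsilon gamma zeta beta

(r1,c2) = epsilon
(r1,c4) = beta
(r2,c5) = alpha
(r2,c6) = zeta
(r3,c3) = delta
(r5,c1) = gamma
(r5,c4) = alpha
(r5,c5) = epsilon
(r6,c2) = alpha
(r6,c3) = epsilon
(r6,c4) = gamma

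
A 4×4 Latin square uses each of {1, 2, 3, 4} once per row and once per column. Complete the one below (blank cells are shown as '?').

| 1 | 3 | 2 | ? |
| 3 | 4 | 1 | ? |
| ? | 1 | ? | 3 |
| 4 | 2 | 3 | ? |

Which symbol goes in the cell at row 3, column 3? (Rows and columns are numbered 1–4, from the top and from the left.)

4

(r1,c4) = 4
(r2,c4) = 2
(r3,c1) = 2
(r3,c3) = 4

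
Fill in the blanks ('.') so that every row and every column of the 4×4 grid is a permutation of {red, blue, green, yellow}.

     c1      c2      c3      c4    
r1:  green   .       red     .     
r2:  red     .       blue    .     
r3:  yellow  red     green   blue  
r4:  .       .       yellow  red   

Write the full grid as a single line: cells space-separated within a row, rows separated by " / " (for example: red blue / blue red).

Cell (r1,c4): row 1 has {red,green}; column 4 has {red,blue} → yellow.
Cell (r2,c4): row 2 has {red,blue}; column 4 has {red,blue,yellow} → green.
Cell (r4,c1): row 4 has {red,yellow}; column 1 has {red,green,yellow} → blue.
Cell (r4,c2): row 4 has {red,blue,yellow}; column 2 has {red} → green.
Cell (r1,c2): row 1 has {red,green,yellow}; column 2 has {red,green} → blue.
Cell (r2,c2): row 2 has {red,blue,green}; column 2 has {red,blue,green} → yellow.

green blue red yellow / red yellow blue green / yellow red green blue / blue green yellow red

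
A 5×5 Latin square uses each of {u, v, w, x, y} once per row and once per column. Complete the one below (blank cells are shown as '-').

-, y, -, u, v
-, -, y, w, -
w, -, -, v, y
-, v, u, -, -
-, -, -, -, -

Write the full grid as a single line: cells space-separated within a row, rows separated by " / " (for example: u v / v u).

x y w u v / v x y w u / w u x v y / y v u x w / u w v y x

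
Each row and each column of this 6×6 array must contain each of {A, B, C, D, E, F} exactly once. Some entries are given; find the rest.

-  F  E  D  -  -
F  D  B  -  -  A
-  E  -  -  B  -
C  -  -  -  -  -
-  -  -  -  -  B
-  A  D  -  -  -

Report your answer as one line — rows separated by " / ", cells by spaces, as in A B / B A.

B F E D A C / F D B C E A / A E C F B D / C B F A D E / D C A E F B / E A D B C F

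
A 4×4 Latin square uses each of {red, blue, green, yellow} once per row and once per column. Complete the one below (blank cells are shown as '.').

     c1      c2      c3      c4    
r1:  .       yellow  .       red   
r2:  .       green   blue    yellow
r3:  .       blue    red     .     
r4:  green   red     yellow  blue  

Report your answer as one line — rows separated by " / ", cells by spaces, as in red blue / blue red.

blue yellow green red / red green blue yellow / yellow blue red green / green red yellow blue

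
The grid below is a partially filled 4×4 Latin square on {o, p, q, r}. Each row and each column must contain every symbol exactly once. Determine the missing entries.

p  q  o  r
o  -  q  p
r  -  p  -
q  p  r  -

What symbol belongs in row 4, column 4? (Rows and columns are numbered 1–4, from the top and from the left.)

o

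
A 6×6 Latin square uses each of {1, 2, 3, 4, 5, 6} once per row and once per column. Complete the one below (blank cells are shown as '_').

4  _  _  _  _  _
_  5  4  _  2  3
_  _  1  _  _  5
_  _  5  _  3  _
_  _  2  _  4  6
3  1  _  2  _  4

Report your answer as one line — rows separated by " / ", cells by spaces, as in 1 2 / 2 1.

(r3,c5) = 6
(r5,c2) = 3
(r6,c3) = 6
(r6,c5) = 5
(r1,c3) = 3
(r1,c5) = 1
(r1,c6) = 2
(r3,c1) = 2
(r3,c2) = 4
(r3,c4) = 3
(r4,c6) = 1
(r1,c2) = 6
(r1,c4) = 5
(r4,c1) = 6
(r4,c2) = 2
(r4,c4) = 4
(r5,c4) = 1
(r2,c1) = 1
(r2,c4) = 6
(r5,c1) = 5

4 6 3 5 1 2 / 1 5 4 6 2 3 / 2 4 1 3 6 5 / 6 2 5 4 3 1 / 5 3 2 1 4 6 / 3 1 6 2 5 4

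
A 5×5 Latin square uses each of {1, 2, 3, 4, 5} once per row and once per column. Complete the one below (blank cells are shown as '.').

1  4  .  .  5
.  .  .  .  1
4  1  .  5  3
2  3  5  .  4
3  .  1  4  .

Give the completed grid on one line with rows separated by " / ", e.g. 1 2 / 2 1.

1 4 3 2 5 / 5 2 4 3 1 / 4 1 2 5 3 / 2 3 5 1 4 / 3 5 1 4 2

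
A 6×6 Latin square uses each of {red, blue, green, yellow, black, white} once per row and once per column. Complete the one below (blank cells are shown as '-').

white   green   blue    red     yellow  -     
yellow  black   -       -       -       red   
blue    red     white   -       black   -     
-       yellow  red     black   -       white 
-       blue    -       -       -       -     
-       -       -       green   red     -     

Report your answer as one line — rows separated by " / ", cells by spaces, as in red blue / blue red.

white green blue red yellow black / yellow black green blue white red / blue red white yellow black green / green yellow red black blue white / red blue black white green yellow / black white yellow green red blue

(r1,c6): row 1 has {red,blue,green,yellow,white}; column 6 has {red,white}, so it must be black.
(r2,c3): row 2 has {red,yellow,black}; column 3 has {red,blue,white}, so it must be green.
(r3,c4): row 3 has {red,blue,black,white}; column 4 has {red,green,black}, so it must be yellow.
(r3,c6): row 3 has {red,blue,yellow,black,white}; column 6 has {red,black,white}, so it must be green.
(r4,c1): row 4 has {red,yellow,black,white}; column 1 has {blue,yellow,white}, so it must be green.
(r4,c5): row 4 has {red,green,yellow,black,white}; column 5 has {red,yellow,black}, so it must be blue.
(r5,c4): row 5 has {blue}; column 4 has {red,green,yellow,black}, so it must be white.
(r5,c5): row 5 has {blue,white}; column 5 has {red,blue,yellow,black}, so it must be green.
(r5,c6): row 5 has {blue,green,white}; column 6 has {red,green,black,white}, so it must be yellow.
(r6,c1): row 6 has {red,green}; column 1 has {blue,green,yellow,white}, so it must be black.
(r6,c2): row 6 has {red,green,black}; column 2 has {red,blue,green,yellow,black}, so it must be white.
(r6,c3): row 6 has {red,green,black,white}; column 3 has {red,blue,green,white}, so it must be yellow.
(r6,c6): row 6 has {red,green,yellow,black,white}; column 6 has {red,green,yellow,black,white}, so it must be blue.
(r2,c4): row 2 has {red,green,yellow,black}; column 4 has {red,green,yellow,black,white}, so it must be blue.
(r2,c5): row 2 has {red,blue,green,yellow,black}; column 5 has {red,blue,green,yellow,black}, so it must be white.
(r5,c1): row 5 has {blue,green,yellow,white}; column 1 has {blue,green,yellow,black,white}, so it must be red.
(r5,c3): row 5 has {red,blue,green,yellow,white}; column 3 has {red,blue,green,yellow,white}, so it must be black.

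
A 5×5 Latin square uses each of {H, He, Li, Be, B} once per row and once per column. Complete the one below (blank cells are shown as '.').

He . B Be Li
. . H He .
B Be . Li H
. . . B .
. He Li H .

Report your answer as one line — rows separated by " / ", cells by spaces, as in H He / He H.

He H B Be Li / Li B H He Be / B Be He Li H / H Li Be B He / Be He Li H B

Cell (r1,c2): row 1 has {He,Li,Be,B}; column 2 has {He,Be} → H.
Cell (r3,c3): row 3 has {H,Li,Be,B}; column 3 has {H,Li,B} → He.
Cell (r4,c2): row 4 has {B}; column 2 has {H,He,Be} → Li.
Cell (r4,c3): row 4 has {Li,B}; column 3 has {H,He,Li,B} → Be.
Cell (r4,c5): row 4 has {Li,Be,B}; column 5 has {H,Li} → He.
Cell (r5,c1): row 5 has {H,He,Li}; column 1 has {He,B} → Be.
Cell (r5,c5): row 5 has {H,He,Li,Be}; column 5 has {H,He,Li} → B.
Cell (r2,c1): row 2 has {H,He}; column 1 has {He,Be,B} → Li.
Cell (r2,c2): row 2 has {H,He,Li}; column 2 has {H,He,Li,Be} → B.
Cell (r2,c5): row 2 has {H,He,Li,B}; column 5 has {H,He,Li,B} → Be.
Cell (r4,c1): row 4 has {He,Li,Be,B}; column 1 has {He,Li,Be,B} → H.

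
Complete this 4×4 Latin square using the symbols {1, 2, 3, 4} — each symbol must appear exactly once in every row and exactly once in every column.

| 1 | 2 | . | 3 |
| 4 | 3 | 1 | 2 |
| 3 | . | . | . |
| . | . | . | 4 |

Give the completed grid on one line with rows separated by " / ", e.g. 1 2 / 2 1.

(r1,c3) = 4
(r3,c3) = 2
(r3,c4) = 1
(r4,c1) = 2
(r4,c2) = 1
(r4,c3) = 3
(r3,c2) = 4

1 2 4 3 / 4 3 1 2 / 3 4 2 1 / 2 1 3 4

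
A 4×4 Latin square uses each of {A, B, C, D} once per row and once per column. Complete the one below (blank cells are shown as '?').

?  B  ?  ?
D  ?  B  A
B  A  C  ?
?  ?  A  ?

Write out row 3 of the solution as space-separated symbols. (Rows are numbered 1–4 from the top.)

B A C D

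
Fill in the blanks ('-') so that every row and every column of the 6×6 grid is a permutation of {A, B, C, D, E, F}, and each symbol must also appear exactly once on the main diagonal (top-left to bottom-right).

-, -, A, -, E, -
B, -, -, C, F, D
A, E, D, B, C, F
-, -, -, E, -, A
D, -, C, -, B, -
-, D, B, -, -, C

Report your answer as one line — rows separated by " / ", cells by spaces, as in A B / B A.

row 1 has {A,E}; column 1 has {A,B,D}; the diagonal has {B,C,D,E} — only F is left for (r1,c1).
row 1 has {A,E,F}; column 4 has {B,C,E} — only D is left for (r1,c4).
row 1 has {A,D,E,F}; column 6 has {A,C,D,F} — only B is left for (r1,c6).
row 2 has {B,C,D,F}; column 2 has {D,E}; the diagonal has {B,C,D,E,F} — only A is left for (r2,c2).
row 2 has {A,B,C,D,F}; column 3 has {A,B,C,D} — only E is left for (r2,c3).
row 4 has {A,E}; column 1 has {A,B,D,F} — only C is left for (r4,c1).
row 4 has {A,C,E}; column 3 has {A,B,C,D,E} — only F is left for (r4,c3).
row 4 has {A,C,E,F}; column 5 has {B,C,E,F} — only D is left for (r4,c5).
row 5 has {B,C,D}; column 2 has {A,D,E} — only F is left for (r5,c2).
row 5 has {B,C,D,F}; column 4 has {B,C,D,E} — only A is left for (r5,c4).
row 5 has {A,B,C,D,F}; column 6 has {A,B,C,D,F} — only E is left for (r5,c6).
row 6 has {B,C,D}; column 1 has {A,B,C,D,F} — only E is left for (r6,c1).
row 6 has {B,C,D,E}; column 4 has {A,B,C,D,E} — only F is left for (r6,c4).
row 6 has {B,C,D,E,F}; column 5 has {B,C,D,E,F} — only A is left for (r6,c5).
row 1 has {A,B,D,E,F}; column 2 has {A,D,E,F} — only C is left for (r1,c2).
row 4 has {A,C,D,E,F}; column 2 has {A,C,D,E,F} — only B is left for (r4,c2).

F C A D E B / B A E C F D / A E D B C F / C B F E D A / D F C A B E / E D B F A C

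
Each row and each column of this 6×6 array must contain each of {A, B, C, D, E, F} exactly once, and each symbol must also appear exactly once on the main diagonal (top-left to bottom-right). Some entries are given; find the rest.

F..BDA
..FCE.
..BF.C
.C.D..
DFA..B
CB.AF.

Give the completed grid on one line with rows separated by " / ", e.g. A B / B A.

F E C B D A / B A F C E D / E D B F A C / A C E D B F / D F A E C B / C B D A F E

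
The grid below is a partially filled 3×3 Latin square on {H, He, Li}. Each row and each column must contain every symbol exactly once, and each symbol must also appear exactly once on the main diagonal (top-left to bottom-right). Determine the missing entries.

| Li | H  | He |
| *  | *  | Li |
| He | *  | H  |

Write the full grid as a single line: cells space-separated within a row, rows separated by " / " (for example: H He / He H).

Li H He / H He Li / He Li H

(r2,c1) = H
(r2,c2) = He
(r3,c2) = Li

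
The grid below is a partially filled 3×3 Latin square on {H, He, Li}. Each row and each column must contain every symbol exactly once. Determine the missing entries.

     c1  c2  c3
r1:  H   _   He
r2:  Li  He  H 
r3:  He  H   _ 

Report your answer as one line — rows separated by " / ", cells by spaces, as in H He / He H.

H Li He / Li He H / He H Li

Cell (r1,c2): row 1 has {H,He}; column 2 has {H,He} → Li.
Cell (r3,c3): row 3 has {H,He}; column 3 has {H,He} → Li.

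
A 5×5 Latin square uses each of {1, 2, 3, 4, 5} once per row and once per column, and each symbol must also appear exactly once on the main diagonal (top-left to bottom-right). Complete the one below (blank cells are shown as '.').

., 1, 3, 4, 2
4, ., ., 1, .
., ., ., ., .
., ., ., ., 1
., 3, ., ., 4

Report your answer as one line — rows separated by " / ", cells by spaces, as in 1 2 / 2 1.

(r1,c1) = 5
(r2,c2) = 2
(r2,c3) = 5
(r2,c5) = 3
(r3,c3) = 1
(r3,c5) = 5
(r4,c4) = 3
(r5,c3) = 2
(r5,c4) = 5
(r3,c2) = 4
(r3,c4) = 2
(r4,c1) = 2
(r4,c2) = 5
(r4,c3) = 4
(r5,c1) = 1
(r3,c1) = 3

5 1 3 4 2 / 4 2 5 1 3 / 3 4 1 2 5 / 2 5 4 3 1 / 1 3 2 5 4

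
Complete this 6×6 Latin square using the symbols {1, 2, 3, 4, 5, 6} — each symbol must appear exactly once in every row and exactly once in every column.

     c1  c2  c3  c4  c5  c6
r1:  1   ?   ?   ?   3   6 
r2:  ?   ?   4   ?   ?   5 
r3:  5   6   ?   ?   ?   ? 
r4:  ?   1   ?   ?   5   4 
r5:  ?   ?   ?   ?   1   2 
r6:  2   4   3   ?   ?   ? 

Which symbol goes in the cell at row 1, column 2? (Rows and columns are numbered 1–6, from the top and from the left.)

2

At row 6, column 5: row 6 has {2,3,4}; column 5 has {1,3,5}; that leaves 6.
At row 6, column 6: row 6 has {2,3,4,6}; column 6 has {2,4,5,6}; that leaves 1.
At row 2, column 5: row 2 has {4,5}; column 5 has {1,3,5,6}; that leaves 2.
At row 3, column 5: row 3 has {5,6}; column 5 has {1,2,3,5,6}; that leaves 4.
At row 3, column 6: row 3 has {4,5,6}; column 6 has {1,2,4,5,6}; that leaves 3.
At row 6, column 4: row 6 has {1,2,3,4,6}; column 4 is empty so far; that leaves 5.
At row 2, column 2: row 2 has {2,4,5}; column 2 has {1,4,6}; that leaves 3.
At row 5, column 2: row 5 has {1,2}; column 2 has {1,3,4,6}; that leaves 5.
At row 5, column 3: row 5 has {1,2,5}; column 3 has {3,4}; that leaves 6.
At row 1, column 2: row 1 has {1,3,6}; column 2 has {1,3,4,5,6}; that leaves 2.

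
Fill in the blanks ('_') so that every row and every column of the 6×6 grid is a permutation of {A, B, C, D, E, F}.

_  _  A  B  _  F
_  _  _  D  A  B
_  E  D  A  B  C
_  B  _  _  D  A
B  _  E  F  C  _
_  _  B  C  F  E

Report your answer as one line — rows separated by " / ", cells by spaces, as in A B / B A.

D C A B E F / E F C D A B / F E D A B C / C B F E D A / B A E F C D / A D B C F E

(r1,c5) = E
(r3,c1) = F
(r4,c4) = E
(r5,c6) = D
(r4,c1) = C
(r4,c3) = F
(r5,c2) = A
(r6,c2) = D
(r1,c1) = D
(r1,c2) = C
(r2,c1) = E
(r2,c2) = F
(r2,c3) = C
(r6,c1) = A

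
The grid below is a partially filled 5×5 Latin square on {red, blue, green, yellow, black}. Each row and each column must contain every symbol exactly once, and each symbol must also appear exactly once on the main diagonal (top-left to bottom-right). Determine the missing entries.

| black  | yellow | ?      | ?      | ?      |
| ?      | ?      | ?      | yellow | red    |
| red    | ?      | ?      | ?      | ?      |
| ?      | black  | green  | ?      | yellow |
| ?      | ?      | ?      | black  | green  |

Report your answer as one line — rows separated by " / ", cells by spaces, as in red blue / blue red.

black yellow red green blue / green blue black yellow red / red green yellow blue black / blue black green red yellow / yellow red blue black green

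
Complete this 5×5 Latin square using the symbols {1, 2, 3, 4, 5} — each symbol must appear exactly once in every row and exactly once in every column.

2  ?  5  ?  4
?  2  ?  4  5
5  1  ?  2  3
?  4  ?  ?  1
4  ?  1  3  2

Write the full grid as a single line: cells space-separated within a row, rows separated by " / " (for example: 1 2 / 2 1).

(r1,c2) = 3
(r1,c4) = 1
(r2,c3) = 3
(r3,c3) = 4
(r4,c1) = 3
(r4,c3) = 2
(r4,c4) = 5
(r5,c2) = 5
(r2,c1) = 1

2 3 5 1 4 / 1 2 3 4 5 / 5 1 4 2 3 / 3 4 2 5 1 / 4 5 1 3 2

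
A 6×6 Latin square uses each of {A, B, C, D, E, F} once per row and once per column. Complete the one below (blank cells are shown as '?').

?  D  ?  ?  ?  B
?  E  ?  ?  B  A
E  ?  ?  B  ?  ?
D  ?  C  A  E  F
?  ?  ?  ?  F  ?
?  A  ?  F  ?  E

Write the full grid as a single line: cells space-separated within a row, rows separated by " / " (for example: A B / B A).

F D E C A B / C E F D B A / E F A B D C / D B C A E F / A C B E F D / B A D F C E

(r4,c2) = B
(r5,c2) = C
(r5,c6) = D
(r3,c2) = F
(r3,c6) = C
(r5,c4) = E
(r1,c4) = C
(r1,c5) = A
(r2,c4) = D
(r3,c5) = D
(r6,c5) = C
(r1,c1) = F
(r1,c3) = E
(r2,c1) = C
(r2,c3) = F
(r3,c3) = A
(r5,c3) = B
(r6,c1) = B
(r6,c3) = D
(r5,c1) = A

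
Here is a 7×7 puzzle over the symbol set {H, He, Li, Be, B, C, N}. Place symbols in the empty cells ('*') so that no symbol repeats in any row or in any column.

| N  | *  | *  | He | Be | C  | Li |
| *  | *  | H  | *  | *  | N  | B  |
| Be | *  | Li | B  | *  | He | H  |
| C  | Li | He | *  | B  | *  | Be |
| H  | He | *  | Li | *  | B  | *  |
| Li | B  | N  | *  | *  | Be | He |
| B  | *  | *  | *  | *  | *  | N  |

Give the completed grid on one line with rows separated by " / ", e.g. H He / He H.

At row 1, column 2: row 1 has {He,Li,Be,C,N}; column 2 has {He,Li,B}; that leaves H.
At row 1, column 3: row 1 has {H,He,Li,Be,C,N}; column 3 has {H,He,Li,N}; that leaves B.
At row 2, column 1: row 2 has {H,B,N}; column 1 has {H,Li,Be,B,C,N}; that leaves He.
At row 4, column 6: row 4 has {He,Li,Be,B,C}; column 6 has {He,Be,B,C,N}; that leaves H.
At row 5, column 7: row 5 has {H,He,Li,B}; column 7 has {H,He,Li,Be,B,N}; that leaves C.
At row 7, column 6: row 7 has {B,N}; column 6 has {H,He,Be,B,C,N}; that leaves Li.
At row 4, column 4: row 4 has {H,He,Li,Be,B,C}; column 4 has {He,Li,B}; that leaves N.
At row 5, column 3: row 5 has {H,He,Li,B,C}; column 3 has {H,He,Li,B,N}; that leaves Be.
At row 5, column 5: row 5 has {H,He,Li,Be,B,C}; column 5 has {Be,B}; that leaves N.
At row 7, column 3: row 7 has {Li,B,N}; column 3 has {H,He,Li,Be,B,N}; that leaves C.
At row 3, column 5: row 3 has {H,He,Li,Be,B}; column 5 has {Be,B,N}; that leaves C.
At row 6, column 5: row 6 has {He,Li,Be,B,N}; column 5 has {Be,B,C,N}; that leaves H.
At row 7, column 2: row 7 has {Li,B,C,N}; column 2 has {H,He,Li,B}; that leaves Be.
At row 7, column 4: row 7 has {Li,Be,B,C,N}; column 4 has {He,Li,B,N}; that leaves H.
At row 7, column 5: row 7 has {H,Li,Be,B,C,N}; column 5 has {H,Be,B,C,N}; that leaves He.
At row 2, column 2: row 2 has {H,He,B,N}; column 2 has {H,He,Li,Be,B}; that leaves C.
At row 2, column 4: row 2 has {H,He,B,C,N}; column 4 has {H,He,Li,B,N}; that leaves Be.
At row 2, column 5: row 2 has {H,He,Be,B,C,N}; column 5 has {H,He,Be,B,C,N}; that leaves Li.
At row 3, column 2: row 3 has {H,He,Li,Be,B,C}; column 2 has {H,He,Li,Be,B,C}; that leaves N.
At row 6, column 4: row 6 has {H,He,Li,Be,B,N}; column 4 has {H,He,Li,Be,B,N}; that leaves C.

N H B He Be C Li / He C H Be Li N B / Be N Li B C He H / C Li He N B H Be / H He Be Li N B C / Li B N C H Be He / B Be C H He Li N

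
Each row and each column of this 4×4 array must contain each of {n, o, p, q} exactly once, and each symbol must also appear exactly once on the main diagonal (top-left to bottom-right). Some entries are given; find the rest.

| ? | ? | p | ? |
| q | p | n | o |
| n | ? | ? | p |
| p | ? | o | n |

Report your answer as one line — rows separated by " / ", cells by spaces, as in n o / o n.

o n p q / q p n o / n o q p / p q o n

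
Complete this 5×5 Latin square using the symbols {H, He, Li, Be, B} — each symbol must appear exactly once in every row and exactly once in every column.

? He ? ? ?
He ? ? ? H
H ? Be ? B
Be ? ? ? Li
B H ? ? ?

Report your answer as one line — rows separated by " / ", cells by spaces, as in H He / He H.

Li He H B Be / He Be B Li H / H Li Be He B / Be B He H Li / B H Li Be He

(r1,c1): row 1 has {He}; column 1 has {H,He,Be,B}, so it must be Li.
(r1,c5): row 1 has {He,Li}; column 5 has {H,Li,B}, so it must be Be.
(r3,c2): row 3 has {H,Be,B}; column 2 has {H,He}, so it must be Li.
(r3,c4): row 3 has {H,Li,Be,B}; column 4 is empty so far, so it must be He.
(r4,c2): row 4 has {Li,Be}; column 2 has {H,He,Li}, so it must be B.
(r4,c4): row 4 has {Li,Be,B}; column 4 has {He}, so it must be H.
(r5,c5): row 5 has {H,B}; column 5 has {H,Li,Be,B}, so it must be He.
(r1,c4): row 1 has {He,Li,Be}; column 4 has {H,He}, so it must be B.
(r2,c2): row 2 has {H,He}; column 2 has {H,He,Li,B}, so it must be Be.
(r2,c4): row 2 has {H,He,Be}; column 4 has {H,He,B}, so it must be Li.
(r4,c3): row 4 has {H,Li,Be,B}; column 3 has {Be}, so it must be He.
(r5,c3): row 5 has {H,He,B}; column 3 has {He,Be}, so it must be Li.
(r5,c4): row 5 has {H,He,Li,B}; column 4 has {H,He,Li,B}, so it must be Be.
(r1,c3): row 1 has {He,Li,Be,B}; column 3 has {He,Li,Be}, so it must be H.
(r2,c3): row 2 has {H,He,Li,Be}; column 3 has {H,He,Li,Be}, so it must be B.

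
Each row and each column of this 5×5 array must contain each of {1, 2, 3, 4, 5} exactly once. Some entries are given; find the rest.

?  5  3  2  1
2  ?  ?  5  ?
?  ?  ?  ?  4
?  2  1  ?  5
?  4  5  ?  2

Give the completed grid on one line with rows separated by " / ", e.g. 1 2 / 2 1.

Cell (r1,c1): row 1 has {1,2,3,5}; column 1 has {2} → 4.
Cell (r2,c3): row 2 has {2,5}; column 3 has {1,3,5} → 4.
Cell (r2,c5): row 2 has {2,4,5}; column 5 has {1,2,4,5} → 3.
Cell (r3,c3): row 3 has {4}; column 3 has {1,3,4,5} → 2.
Cell (r4,c1): row 4 has {1,2,5}; column 1 has {2,4} → 3.
Cell (r4,c4): row 4 has {1,2,3,5}; column 4 has {2,5} → 4.
Cell (r5,c1): row 5 has {2,4,5}; column 1 has {2,3,4} → 1.
Cell (r5,c4): row 5 has {1,2,4,5}; column 4 has {2,4,5} → 3.
Cell (r2,c2): row 2 has {2,3,4,5}; column 2 has {2,4,5} → 1.
Cell (r3,c1): row 3 has {2,4}; column 1 has {1,2,3,4} → 5.
Cell (r3,c2): row 3 has {2,4,5}; column 2 has {1,2,4,5} → 3.
Cell (r3,c4): row 3 has {2,3,4,5}; column 4 has {2,3,4,5} → 1.

4 5 3 2 1 / 2 1 4 5 3 / 5 3 2 1 4 / 3 2 1 4 5 / 1 4 5 3 2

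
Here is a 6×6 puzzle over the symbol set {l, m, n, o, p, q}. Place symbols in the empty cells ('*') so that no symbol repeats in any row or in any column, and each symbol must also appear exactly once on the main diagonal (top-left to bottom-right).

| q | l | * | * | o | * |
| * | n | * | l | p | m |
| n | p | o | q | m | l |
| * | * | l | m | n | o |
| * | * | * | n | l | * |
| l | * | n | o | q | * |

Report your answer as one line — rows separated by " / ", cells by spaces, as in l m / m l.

(r1,c4) = p
(r1,c6) = n
(r2,c1) = o
(r2,c3) = q
(r4,c1) = p
(r4,c2) = q
(r5,c1) = m
(r5,c2) = o
(r5,c3) = p
(r5,c6) = q
(r6,c2) = m
(r6,c6) = p
(r1,c3) = m

q l m p o n / o n q l p m / n p o q m l / p q l m n o / m o p n l q / l m n o q p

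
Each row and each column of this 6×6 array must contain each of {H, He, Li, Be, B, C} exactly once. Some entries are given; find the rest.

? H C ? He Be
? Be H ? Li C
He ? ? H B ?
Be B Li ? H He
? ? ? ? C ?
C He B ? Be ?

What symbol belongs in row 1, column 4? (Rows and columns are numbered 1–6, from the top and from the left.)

B

(r2,c1): row 2 has {H,Li,Be,C}; column 1 has {He,Be,C}, so it must be B.
(r2,c4): row 2 has {H,Li,Be,B,C}; column 4 has {H}, so it must be He.
(r3,c3): row 3 has {H,He,B}; column 3 has {H,Li,B,C}, so it must be Be.
(r3,c6): row 3 has {H,He,Be,B}; column 6 has {He,Be,C}, so it must be Li.
(r4,c4): row 4 has {H,He,Li,Be,B}; column 4 has {H,He}, so it must be C.
(r5,c2): row 5 has {C}; column 2 has {H,He,Be,B}, so it must be Li.
(r5,c3): row 5 has {Li,C}; column 3 has {H,Li,Be,B,C}, so it must be He.
(r6,c4): row 6 has {He,Be,B,C}; column 4 has {H,He,C}, so it must be Li.
(r6,c6): row 6 has {He,Li,Be,B,C}; column 6 has {He,Li,Be,C}, so it must be H.
(r1,c1): row 1 has {H,He,Be,C}; column 1 has {He,Be,B,C}, so it must be Li.
(r1,c4): row 1 has {H,He,Li,Be,C}; column 4 has {H,He,Li,C}, so it must be B.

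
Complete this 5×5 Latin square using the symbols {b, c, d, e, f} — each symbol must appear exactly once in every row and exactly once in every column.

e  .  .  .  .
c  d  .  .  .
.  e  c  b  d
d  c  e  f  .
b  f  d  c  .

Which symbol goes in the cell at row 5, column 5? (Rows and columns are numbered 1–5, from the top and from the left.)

e

Cell (r1,c2): row 1 has {e}; column 2 has {c,d,e,f} → b.
Cell (r1,c3): row 1 has {b,e}; column 3 has {c,d,e} → f.
Cell (r1,c4): row 1 has {b,e,f}; column 4 has {b,c,f} → d.
Cell (r1,c5): row 1 has {b,d,e,f}; column 5 has {d} → c.
Cell (r2,c3): row 2 has {c,d}; column 3 has {c,d,e,f} → b.
Cell (r2,c4): row 2 has {b,c,d}; column 4 has {b,c,d,f} → e.
Cell (r2,c5): row 2 has {b,c,d,e}; column 5 has {c,d} → f.
Cell (r3,c1): row 3 has {b,c,d,e}; column 1 has {b,c,d,e} → f.
Cell (r4,c5): row 4 has {c,d,e,f}; column 5 has {c,d,f} → b.
Cell (r5,c5): row 5 has {b,c,d,f}; column 5 has {b,c,d,f} → e.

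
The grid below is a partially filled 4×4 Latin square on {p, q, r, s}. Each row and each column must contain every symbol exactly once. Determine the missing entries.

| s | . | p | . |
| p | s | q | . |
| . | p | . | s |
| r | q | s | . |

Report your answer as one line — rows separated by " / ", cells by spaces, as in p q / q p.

s r p q / p s q r / q p r s / r q s p

row 1 has {p,s}; column 2 has {p,q,s} — only r is left for (r1,c2).
row 1 has {p,r,s}; column 4 has {s} — only q is left for (r1,c4).
row 2 has {p,q,s}; column 4 has {q,s} — only r is left for (r2,c4).
row 3 has {p,s}; column 1 has {p,r,s} — only q is left for (r3,c1).
row 3 has {p,q,s}; column 3 has {p,q,s} — only r is left for (r3,c3).
row 4 has {q,r,s}; column 4 has {q,r,s} — only p is left for (r4,c4).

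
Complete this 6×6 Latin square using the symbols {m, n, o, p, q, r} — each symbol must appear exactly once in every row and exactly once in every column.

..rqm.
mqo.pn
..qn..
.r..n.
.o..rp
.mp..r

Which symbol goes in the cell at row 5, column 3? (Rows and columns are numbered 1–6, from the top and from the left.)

n

Cell (r1,c6): row 1 has {m,q,r}; column 6 has {n,p,r} → o.
Cell (r2,c4): row 2 has {m,n,o,p,q}; column 4 has {n,q} → r.
Cell (r3,c2): row 3 has {n,q}; column 2 has {m,o,q,r} → p.
Cell (r3,c5): row 3 has {n,p,q}; column 5 has {m,n,p,r} → o.
Cell (r3,c6): row 3 has {n,o,p,q}; column 6 has {n,o,p,r} → m.
Cell (r4,c3): row 4 has {n,r}; column 3 has {o,p,q,r} → m.
Cell (r4,c6): row 4 has {m,n,r}; column 6 has {m,n,o,p,r} → q.
Cell (r5,c3): row 5 has {o,p,r}; column 3 has {m,o,p,q,r} → n.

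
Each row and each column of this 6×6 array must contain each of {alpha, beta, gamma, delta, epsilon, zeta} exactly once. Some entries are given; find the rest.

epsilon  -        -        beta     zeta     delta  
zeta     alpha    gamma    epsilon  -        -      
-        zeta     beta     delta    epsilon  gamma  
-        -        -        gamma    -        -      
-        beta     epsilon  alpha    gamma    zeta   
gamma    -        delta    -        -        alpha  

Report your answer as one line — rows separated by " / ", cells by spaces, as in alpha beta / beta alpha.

At row 1, column 2: row 1 has {beta,delta,epsilon,zeta}; column 2 has {alpha,beta,zeta}; that leaves gamma.
At row 1, column 3: row 1 has {beta,gamma,delta,epsilon,zeta}; column 3 has {beta,gamma,delta,epsilon}; that leaves alpha.
At row 2, column 6: row 2 has {alpha,gamma,epsilon,zeta}; column 6 has {alpha,gamma,delta,zeta}; that leaves beta.
At row 3, column 1: row 3 has {beta,gamma,delta,epsilon,zeta}; column 1 has {gamma,epsilon,zeta}; that leaves alpha.
At row 4, column 3: row 4 has {gamma}; column 3 has {alpha,beta,gamma,delta,epsilon}; that leaves zeta.
At row 4, column 6: row 4 has {gamma,zeta}; column 6 has {alpha,beta,gamma,delta,zeta}; that leaves epsilon.
At row 5, column 1: row 5 has {alpha,beta,gamma,epsilon,zeta}; column 1 has {alpha,gamma,epsilon,zeta}; that leaves delta.
At row 6, column 2: row 6 has {alpha,gamma,delta}; column 2 has {alpha,beta,gamma,zeta}; that leaves epsilon.
At row 6, column 4: row 6 has {alpha,gamma,delta,epsilon}; column 4 has {alpha,beta,gamma,delta,epsilon}; that leaves zeta.
At row 6, column 5: row 6 has {alpha,gamma,delta,epsilon,zeta}; column 5 has {gamma,epsilon,zeta}; that leaves beta.
At row 2, column 5: row 2 has {alpha,beta,gamma,epsilon,zeta}; column 5 has {beta,gamma,epsilon,zeta}; that leaves delta.
At row 4, column 1: row 4 has {gamma,epsilon,zeta}; column 1 has {alpha,gamma,delta,epsilon,zeta}; that leaves beta.
At row 4, column 2: row 4 has {beta,gamma,epsilon,zeta}; column 2 has {alpha,beta,gamma,epsilon,zeta}; that leaves delta.
At row 4, column 5: row 4 has {beta,gamma,delta,epsilon,zeta}; column 5 has {beta,gamma,delta,epsilon,zeta}; that leaves alpha.

epsilon gamma alpha beta zeta delta / zeta alpha gamma epsilon delta beta / alpha zeta beta delta epsilon gamma / beta delta zeta gamma alpha epsilon / delta beta epsilon alpha gamma zeta / gamma epsilon delta zeta beta alpha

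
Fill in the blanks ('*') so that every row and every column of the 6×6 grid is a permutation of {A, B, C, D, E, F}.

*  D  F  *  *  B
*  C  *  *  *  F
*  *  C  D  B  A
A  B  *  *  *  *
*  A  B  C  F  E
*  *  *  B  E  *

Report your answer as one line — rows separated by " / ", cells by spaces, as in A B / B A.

E D F A C B / B C D E A F / F E C D B A / A B E F D C / D A B C F E / C F A B E D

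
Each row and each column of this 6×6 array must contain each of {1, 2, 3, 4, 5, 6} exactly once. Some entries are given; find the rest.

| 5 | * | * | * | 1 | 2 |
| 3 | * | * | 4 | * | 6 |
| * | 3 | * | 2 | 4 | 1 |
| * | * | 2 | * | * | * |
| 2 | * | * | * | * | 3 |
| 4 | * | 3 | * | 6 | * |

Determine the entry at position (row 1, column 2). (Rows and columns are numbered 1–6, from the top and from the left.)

4

row 3 has {1,2,3,4}; column 1 has {2,3,4,5} — only 6 is left for (r3,c1).
row 3 has {1,2,3,4,6}; column 3 has {2,3} — only 5 is left for (r3,c3).
row 4 has {2}; column 1 has {2,3,4,5,6} — only 1 is left for (r4,c1).
row 5 has {2,3}; column 5 has {1,4,6} — only 5 is left for (r5,c5).
row 6 has {3,4,6}; column 6 has {1,2,3,6} — only 5 is left for (r6,c6).
row 2 has {3,4,6}; column 3 has {2,3,5} — only 1 is left for (r2,c3).
row 2 has {1,3,4,6}; column 5 has {1,4,5,6} — only 2 is left for (r2,c5).
row 4 has {1,2}; column 5 has {1,2,4,5,6} — only 3 is left for (r4,c5).
row 4 has {1,2,3}; column 6 has {1,2,3,5,6} — only 4 is left for (r4,c6).
row 6 has {3,4,5,6}; column 4 has {2,4} — only 1 is left for (r6,c4).
row 2 has {1,2,3,4,6}; column 2 has {3} — only 5 is left for (r2,c2).
row 4 has {1,2,3,4}; column 2 has {3,5} — only 6 is left for (r4,c2).
row 4 has {1,2,3,4,6}; column 4 has {1,2,4} — only 5 is left for (r4,c4).
row 5 has {2,3,5}; column 4 has {1,2,4,5} — only 6 is left for (r5,c4).
row 6 has {1,3,4,5,6}; column 2 has {3,5,6} — only 2 is left for (r6,c2).
row 1 has {1,2,5}; column 2 has {2,3,5,6} — only 4 is left for (r1,c2).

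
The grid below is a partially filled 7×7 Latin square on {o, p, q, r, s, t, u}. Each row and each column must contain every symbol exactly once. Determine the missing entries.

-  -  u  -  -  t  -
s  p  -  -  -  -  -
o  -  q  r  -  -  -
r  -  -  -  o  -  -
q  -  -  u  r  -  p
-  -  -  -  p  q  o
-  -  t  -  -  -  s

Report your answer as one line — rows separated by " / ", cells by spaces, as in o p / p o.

p r u o s t q / s p o q t u r / o s q r u p t / r q p t o s u / q t s u r o p / t u r s p q o / u o t p q r s

(r1,c1) = p
(r7,c1) = u
(r7,c5) = q
(r1,c5) = s
(r6,c1) = t
(r6,c4) = s
(r6,c3) = r
(r2,c3) = o
(r5,c3) = s
(r5,c6) = o
(r6,c2) = u
(r4,c3) = p
(r5,c2) = t
(r3,c2) = s
(r4,c2) = q
(r4,c4) = t
(r4,c7) = u
(r2,c4) = q
(r3,c7) = t
(r4,c6) = s
(r1,c4) = o
(r2,c7) = r
(r3,c5) = u
(r3,c6) = p
(r7,c4) = p
(r7,c6) = r
(r1,c2) = r
(r1,c7) = q
(r2,c5) = t
(r2,c6) = u
(r7,c2) = o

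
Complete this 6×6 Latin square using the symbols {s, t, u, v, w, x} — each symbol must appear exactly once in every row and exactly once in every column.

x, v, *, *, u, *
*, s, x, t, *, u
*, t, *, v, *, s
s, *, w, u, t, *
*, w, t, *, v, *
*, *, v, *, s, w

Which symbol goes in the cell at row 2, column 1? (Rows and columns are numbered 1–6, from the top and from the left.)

Cell (r1,c3): row 1 has {u,v,x}; column 3 has {t,v,w,x} → s.
Cell (r1,c4): row 1 has {s,u,v,x}; column 4 has {t,u,v} → w.
Cell (r1,c6): row 1 has {s,u,v,w,x}; column 6 has {s,u,w} → t.
Cell (r2,c5): row 2 has {s,t,u,x}; column 5 has {s,t,u,v} → w.
Cell (r3,c3): row 3 has {s,t,v}; column 3 has {s,t,v,w,x} → u.
Cell (r3,c5): row 3 has {s,t,u,v}; column 5 has {s,t,u,v,w} → x.
Cell (r4,c2): row 4 has {s,t,u,w}; column 2 has {s,t,v,w} → x.
Cell (r4,c6): row 4 has {s,t,u,w,x}; column 6 has {s,t,u,w} → v.
Cell (r5,c1): row 5 has {t,v,w}; column 1 has {s,x} → u.
Cell (r5,c6): row 5 has {t,u,v,w}; column 6 has {s,t,u,v,w} → x.
Cell (r6,c1): row 6 has {s,v,w}; column 1 has {s,u,x} → t.
Cell (r6,c2): row 6 has {s,t,v,w}; column 2 has {s,t,v,w,x} → u.
Cell (r6,c4): row 6 has {s,t,u,v,w}; column 4 has {t,u,v,w} → x.
Cell (r2,c1): row 2 has {s,t,u,w,x}; column 1 has {s,t,u,x} → v.

v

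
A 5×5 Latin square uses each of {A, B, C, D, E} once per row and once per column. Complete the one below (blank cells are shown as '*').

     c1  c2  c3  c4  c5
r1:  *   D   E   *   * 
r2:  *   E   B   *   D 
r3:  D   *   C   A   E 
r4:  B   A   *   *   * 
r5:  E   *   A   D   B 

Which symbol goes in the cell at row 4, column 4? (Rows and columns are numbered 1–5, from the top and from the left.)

E

At row 2, column 4: row 2 has {B,D,E}; column 4 has {A,D}; that leaves C.
At row 3, column 2: row 3 has {A,C,D,E}; column 2 has {A,D,E}; that leaves B.
At row 4, column 3: row 4 has {A,B}; column 3 has {A,B,C,E}; that leaves D.
At row 4, column 4: row 4 has {A,B,D}; column 4 has {A,C,D}; that leaves E.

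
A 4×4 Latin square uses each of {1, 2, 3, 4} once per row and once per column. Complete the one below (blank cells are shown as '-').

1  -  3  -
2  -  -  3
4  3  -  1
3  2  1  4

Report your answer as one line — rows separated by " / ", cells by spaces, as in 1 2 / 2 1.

1 4 3 2 / 2 1 4 3 / 4 3 2 1 / 3 2 1 4

(r1,c2) = 4
(r1,c4) = 2
(r2,c2) = 1
(r2,c3) = 4
(r3,c3) = 2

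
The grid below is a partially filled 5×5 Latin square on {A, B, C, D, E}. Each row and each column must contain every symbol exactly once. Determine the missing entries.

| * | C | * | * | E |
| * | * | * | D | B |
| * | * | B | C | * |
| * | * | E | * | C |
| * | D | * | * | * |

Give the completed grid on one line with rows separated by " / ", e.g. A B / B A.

(r5,c5) = A
(r3,c5) = D
(r5,c3) = C
(r2,c3) = A
(r1,c3) = D
(r2,c2) = E
(r3,c2) = A
(r4,c2) = B
(r4,c4) = A
(r1,c4) = B
(r2,c1) = C
(r3,c1) = E
(r4,c1) = D
(r5,c1) = B
(r5,c4) = E
(r1,c1) = A

A C D B E / C E A D B / E A B C D / D B E A C / B D C E A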